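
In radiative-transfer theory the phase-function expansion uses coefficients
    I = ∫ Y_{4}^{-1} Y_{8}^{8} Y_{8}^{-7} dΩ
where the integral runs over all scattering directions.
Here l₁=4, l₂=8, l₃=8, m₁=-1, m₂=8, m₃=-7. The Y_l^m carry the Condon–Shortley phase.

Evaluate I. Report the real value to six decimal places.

Rules hold: Σm=0, L=20 even, 4≤8≤12.
N = 9·17·17 = 2601
Δ = 4!·4!·12!/21! = 1/185175900
Racah Σ t=0..4: t=0:+1/557383680 t=1:−1/21772800 t=2:+1/8294400 t=3:−1/21772800 t=4:+1/557383680 = 1/30965760
⇒ 3j(4 8 8; 0 0 0)² = 36/4199, sgn +1
Racah Σ t=4..4: t=4:+1/68976230400 = 1/68976230400
⇒ 3j(4 8 8; -1 8 -7)² = 65/2907, sgn -1
4πI² = N·(3j₀)²·(3jₘ)² = 180/361
I = -1·√(0.498615/4π) = -0.19919467

-0.199195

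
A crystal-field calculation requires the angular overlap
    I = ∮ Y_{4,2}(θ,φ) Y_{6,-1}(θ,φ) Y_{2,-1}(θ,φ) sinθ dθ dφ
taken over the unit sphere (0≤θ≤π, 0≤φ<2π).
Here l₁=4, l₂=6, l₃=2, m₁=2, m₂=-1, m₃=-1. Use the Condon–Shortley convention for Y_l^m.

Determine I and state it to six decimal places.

Rules hold: Σm=0, L=12 even, 2≤2≤10.
N = 9·13·5 = 585
Δ = 8!·0!·4!/13! = 1/6435
Racah Σ t=4..4: t=4:+1/2304 = 1/2304
⇒ 3j(4 6 2; 0 0 0)² = 5/143, sgn +1
Racah Σ t=2..2: t=2:+1/8640 = 1/8640
⇒ 3j(4 6 2; 2 -1 -1)² = 14/1287, sgn -1
4πI² = N·(3j₀)²·(3jₘ)² = 350/1573
I = -1·√(0.222505/4π) = -0.13306527

-0.133065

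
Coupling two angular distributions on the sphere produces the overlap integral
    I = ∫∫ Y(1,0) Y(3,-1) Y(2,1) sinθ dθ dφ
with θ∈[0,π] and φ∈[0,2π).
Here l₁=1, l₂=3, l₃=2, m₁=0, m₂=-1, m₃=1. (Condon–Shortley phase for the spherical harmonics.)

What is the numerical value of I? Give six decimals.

Checks pass: Σm=0; 6 even; l₃=2∈[2,4].
(2·1+1)(2·3+1)(2·2+1) = 105
Δ: 2! 0! 4! / 7! → 1/105
sum: t=1:−1/4 = -1/4
3j²(1 3 2; 0 0 0) = Δ·Π!·Σ² = 3/35  (sign -1)
sum: t=1:−1/6 = -1/6
3j²(1 3 2; 0 -1 1) = Δ·Π!·Σ² = 8/105  (sign +1)
combine: 4πI² = 105·3/35·8/105 = 24/35
take √, sign -1: I = -0.23359668

-0.233597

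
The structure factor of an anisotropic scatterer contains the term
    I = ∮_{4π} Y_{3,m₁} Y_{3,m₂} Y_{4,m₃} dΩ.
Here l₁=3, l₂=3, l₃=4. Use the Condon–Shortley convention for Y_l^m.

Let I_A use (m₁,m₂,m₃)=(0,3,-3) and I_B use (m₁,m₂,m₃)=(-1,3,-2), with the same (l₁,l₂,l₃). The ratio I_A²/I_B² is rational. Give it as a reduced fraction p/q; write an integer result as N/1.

l's match ⇒ only the (l;m) 3-j factors differ between A and B.
A: triangle coeff Δ(3,3,4) = 1/34650; Σ_t [2,2]: t=2:+1/288 = 1/288; (3j)²=1/22 [(3 3 4; 0 3 -3)], sign=-1
B: triangle coeff Δ(3,3,4) = 1/34650; Σ_t [2,2]: t=2:+1/192 = 1/192; (3j)²=3/77 [(3 3 4; -1 3 -2)], sign=+1
I_A²/I_B² = (1/22)/(3/77) = 7/6

7/6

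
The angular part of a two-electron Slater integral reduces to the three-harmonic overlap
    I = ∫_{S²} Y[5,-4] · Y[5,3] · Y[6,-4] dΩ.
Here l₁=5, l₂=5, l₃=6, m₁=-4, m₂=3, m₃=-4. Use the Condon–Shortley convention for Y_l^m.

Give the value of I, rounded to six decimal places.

0.000000

m-sum = -4 + 3 − 4 = -5 ≠ 0 ⇒ I = 0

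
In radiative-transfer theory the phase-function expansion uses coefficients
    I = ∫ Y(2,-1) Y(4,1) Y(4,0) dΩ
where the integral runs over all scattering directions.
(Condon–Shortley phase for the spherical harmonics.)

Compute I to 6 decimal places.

-0.044869

m-sum 0 ✓  L=10 even ✓  2≤4≤6 ✓
Π(2lᵢ+1) = 5×9×9 = 405
triangle coeff Δ(2,4,4) = 1/13860
Σ_t [0,2]: t=0:+1/192 t=1:−1/36 t=2:+1/192 = -5/288
(3j)²=20/693 [(2 4 4; 0 0 0)], sign=-1
Σ_t [1,2]: t=1:−1/96 t=2:+1/72 = 1/288
(3j)²=1/462 [(2 4 4; -1 1 0)], sign=+1
⇒ 4πI² = 150/5929
I = (-1)√(150/5929/(4π)) = -0.04486937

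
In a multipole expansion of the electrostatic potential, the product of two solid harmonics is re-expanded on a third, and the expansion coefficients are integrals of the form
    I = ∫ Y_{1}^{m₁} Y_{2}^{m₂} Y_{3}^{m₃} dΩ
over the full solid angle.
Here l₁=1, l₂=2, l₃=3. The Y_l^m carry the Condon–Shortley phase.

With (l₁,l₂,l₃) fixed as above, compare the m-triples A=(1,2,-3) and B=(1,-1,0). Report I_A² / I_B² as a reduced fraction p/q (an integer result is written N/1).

5/1

Same 1,2,3: normalisation and zero-m 3j drop out of the ratio.
A: Δ: 0! 2! 4! / 7! → 1/105; sum: t=0:+1/48 = 1/48; 3j²(1 2 3; 1 2 -3) = Δ·Π!·Σ² = 1/7  (sign +1)
B: Δ: 0! 2! 4! / 7! → 1/105; sum: t=0:+1/12 = 1/12; 3j²(1 2 3; 1 -1 0) = Δ·Π!·Σ² = 1/35  (sign -1)
I_A²/I_B² = (1/7)/(1/35) = 5/1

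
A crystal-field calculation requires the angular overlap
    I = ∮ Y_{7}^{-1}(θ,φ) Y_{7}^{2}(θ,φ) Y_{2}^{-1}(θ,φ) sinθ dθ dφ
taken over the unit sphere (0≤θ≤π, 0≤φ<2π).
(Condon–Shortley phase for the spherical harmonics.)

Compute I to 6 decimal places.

0.077064

m-sum 0 ✓  L=16 even ✓  0≤2≤14 ✓
Π(2lᵢ+1) = 15×15×5 = 1125
triangle coeff Δ(7,7,2) = 1/185640
Σ_t [5,7]: t=5:−1/2419200 t=6:+1/518400 t=7:−1/2419200 = 1/907200
(3j)²=56/3315 [(7 7 2; 0 0 0)], sign=+1
Σ_t [7,8]: t=7:−1/1209600 t=8:+1/1935360 = -1/3225600
(3j)²=243/61880 [(7 7 2; -1 2 -1)], sign=+1
⇒ 4πI² = 3645/48841
I = (+1)√(3645/48841/(4π)) = 0.07706400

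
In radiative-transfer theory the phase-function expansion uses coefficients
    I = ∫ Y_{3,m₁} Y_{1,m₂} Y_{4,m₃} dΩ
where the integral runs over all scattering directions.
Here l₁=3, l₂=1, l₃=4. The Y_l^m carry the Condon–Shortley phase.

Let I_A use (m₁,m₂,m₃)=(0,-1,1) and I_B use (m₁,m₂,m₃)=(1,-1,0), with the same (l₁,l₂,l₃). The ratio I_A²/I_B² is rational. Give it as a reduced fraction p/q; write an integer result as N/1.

Shared (l₁,l₂,l₃)=(3,1,4): N and (l;000)² cancel in I_A²/I_B².
A: Δ = 0!·6!·2!/9! = 1/252; Racah Σ t=0..0: t=0:+1/72 = 1/72; ⇒ 3j(3 1 4; 0 -1 1)² = 5/126, sgn -1
B: Δ = 0!·6!·2!/9! = 1/252; Racah Σ t=0..0: t=0:+1/96 = 1/96; ⇒ 3j(3 1 4; 1 -1 0)² = 1/42, sgn +1
I_A²/I_B² = (5/126)/(1/42) = 5/3

5/3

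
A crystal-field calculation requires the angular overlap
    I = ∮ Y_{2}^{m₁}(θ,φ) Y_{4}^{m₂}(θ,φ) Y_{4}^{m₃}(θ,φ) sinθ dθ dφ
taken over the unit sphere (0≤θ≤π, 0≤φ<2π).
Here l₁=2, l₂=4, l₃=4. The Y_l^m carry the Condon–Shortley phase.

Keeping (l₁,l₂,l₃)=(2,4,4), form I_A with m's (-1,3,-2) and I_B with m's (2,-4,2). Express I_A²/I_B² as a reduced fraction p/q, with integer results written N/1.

l's match ⇒ only the (l;m) 3-j factors differ between A and B.
A: triangle coeff Δ(2,4,4) = 1/13860; Σ_t [1,2]: t=1:−1/1440 t=2:+1/240 = 1/288; (3j)²=5/132 [(2 4 4; -1 3 -2)], sign=+1
B: triangle coeff Δ(2,4,4) = 1/13860; Σ_t [0,0]: t=0:+1/2880 = 1/2880; (3j)²=2/165 [(2 4 4; 2 -4 2)], sign=+1
I_A²/I_B² = (5/132)/(2/165) = 25/8

25/8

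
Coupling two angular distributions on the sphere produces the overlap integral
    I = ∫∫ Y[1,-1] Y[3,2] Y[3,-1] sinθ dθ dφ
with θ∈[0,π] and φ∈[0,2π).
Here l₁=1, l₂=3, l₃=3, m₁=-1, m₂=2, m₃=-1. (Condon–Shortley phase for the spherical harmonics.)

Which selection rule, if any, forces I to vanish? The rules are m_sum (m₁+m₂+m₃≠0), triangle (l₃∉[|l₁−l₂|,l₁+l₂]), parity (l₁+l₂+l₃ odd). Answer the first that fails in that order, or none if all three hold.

Σmᵢ = 0  ✓
l₃∈[|l₁−l₂|,l₁+l₂]=[2,4], have l₃=3  ✓
Σlᵢ = 7 ⇒ odd  ✗

parity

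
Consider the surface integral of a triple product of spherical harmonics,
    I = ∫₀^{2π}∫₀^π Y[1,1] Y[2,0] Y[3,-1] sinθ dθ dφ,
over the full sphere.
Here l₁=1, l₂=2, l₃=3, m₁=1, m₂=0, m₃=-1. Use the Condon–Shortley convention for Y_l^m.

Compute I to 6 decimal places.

Checks pass: Σm=0; 6 even; l₃=3∈[1,3].
(2·1+1)(2·2+1)(2·3+1) = 105
Δ: 0! 2! 4! / 7! → 1/105
sum: t=0:+1/4 = 1/4
3j²(1 2 3; 0 0 0) = Δ·Π!·Σ² = 3/35  (sign -1)
sum: t=0:+1/8 = 1/8
3j²(1 2 3; 1 0 -1) = Δ·Π!·Σ² = 2/35  (sign +1)
combine: 4πI² = 105·3/35·2/35 = 18/35
take √, sign -1: I = -0.20230066

-0.202301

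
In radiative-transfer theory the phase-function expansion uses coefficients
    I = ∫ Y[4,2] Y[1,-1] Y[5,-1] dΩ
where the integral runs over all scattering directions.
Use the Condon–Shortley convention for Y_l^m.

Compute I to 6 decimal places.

-0.120286

m-sum 0 ✓  L=10 even ✓  3≤5≤5 ✓
Π(2lᵢ+1) = 9×3×11 = 297
triangle coeff Δ(4,1,5) = 1/495
Σ_t [0,0]: t=0:+1/576 = 1/576
(3j)²=5/99 [(4 1 5; 0 0 0)], sign=-1
Σ_t [0,0]: t=0:+1/2880 = 1/2880
(3j)²=2/165 [(4 1 5; 2 -1 -1)], sign=+1
⇒ 4πI² = 2/11
I = (-1)√(2/11/(4π)) = -0.12028562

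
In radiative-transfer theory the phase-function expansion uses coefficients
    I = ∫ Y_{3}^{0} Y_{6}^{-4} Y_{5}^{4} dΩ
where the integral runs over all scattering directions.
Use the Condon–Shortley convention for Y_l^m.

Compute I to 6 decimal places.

-0.139560

Rules hold: Σm=0, L=14 even, 3≤5≤9.
N = 7·13·11 = 1001
Δ = 4!·2!·8!/15! = 1/675675
Racah Σ t=1..3: t=1:−1/8640 t=2:+1/2304 t=3:−1/8640 = 7/34560
⇒ 3j(3 6 5; 0 0 0)² = 7/429, sgn -1
Racah Σ t=1..2: t=1:−1/60480 t=2:+1/161280 = -1/96768
⇒ 3j(3 6 5; 0 -4 4)² = 15/1001, sgn +1
4πI² = N·(3j₀)²·(3jₘ)² = 35/143
I = -1·√(0.244755/4π) = -0.13956004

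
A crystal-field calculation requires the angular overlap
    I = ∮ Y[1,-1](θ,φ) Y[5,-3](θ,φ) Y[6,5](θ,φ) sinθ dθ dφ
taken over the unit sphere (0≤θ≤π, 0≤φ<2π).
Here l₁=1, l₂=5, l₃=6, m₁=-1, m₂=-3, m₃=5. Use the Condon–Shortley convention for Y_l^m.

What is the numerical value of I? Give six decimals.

0.000000

m-sum = -1 − 3 + 5 = 1 ≠ 0 ⇒ I = 0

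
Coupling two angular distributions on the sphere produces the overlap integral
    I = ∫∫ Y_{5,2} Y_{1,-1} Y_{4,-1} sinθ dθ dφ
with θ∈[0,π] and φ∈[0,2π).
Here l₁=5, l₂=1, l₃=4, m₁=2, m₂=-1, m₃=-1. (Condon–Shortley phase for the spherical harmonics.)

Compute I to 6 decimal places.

Checks pass: Σm=0; 10 even; l₃=4∈[4,6].
(2·5+1)(2·1+1)(2·4+1) = 297
Δ: 2! 8! 0! / 11! → 1/495
sum: t=1:−1/576 = -1/576
3j²(5 1 4; 0 0 0) = Δ·Π!·Σ² = 5/99  (sign -1)
sum: t=0:+1/1440 = 1/1440
3j²(5 1 4; 2 -1 -1) = Δ·Π!·Σ² = 7/165  (sign -1)
combine: 4πI² = 297·5/99·7/165 = 7/11
take √, sign +1: I = 0.22503380

0.225034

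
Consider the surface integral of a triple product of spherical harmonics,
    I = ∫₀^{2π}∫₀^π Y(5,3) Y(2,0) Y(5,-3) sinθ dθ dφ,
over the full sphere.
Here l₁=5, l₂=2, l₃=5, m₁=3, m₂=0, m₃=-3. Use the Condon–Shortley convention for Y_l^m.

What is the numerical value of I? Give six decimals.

Rules hold: Σm=0, L=12 even, 3≤5≤7.
N = 11·5·11 = 605
Δ = 2!·8!·2!/13! = 1/38610
Racah Σ t=0..2: t=0:+1/2880 t=1:−1/576 t=2:+1/2880 = -1/960
⇒ 3j(5 2 5; 0 0 0)² = 10/429, sgn +1
Racah Σ t=0..2: t=0:+1/5760 t=1:−1/5040 t=2:+1/161280 = -1/53760
⇒ 3j(5 2 5; 3 0 -3)² = 1/4290, sgn -1
4πI² = N·(3j₀)²·(3jₘ)² = 5/1521
I = -1·√(0.00328731/4π) = -0.01617393

-0.016174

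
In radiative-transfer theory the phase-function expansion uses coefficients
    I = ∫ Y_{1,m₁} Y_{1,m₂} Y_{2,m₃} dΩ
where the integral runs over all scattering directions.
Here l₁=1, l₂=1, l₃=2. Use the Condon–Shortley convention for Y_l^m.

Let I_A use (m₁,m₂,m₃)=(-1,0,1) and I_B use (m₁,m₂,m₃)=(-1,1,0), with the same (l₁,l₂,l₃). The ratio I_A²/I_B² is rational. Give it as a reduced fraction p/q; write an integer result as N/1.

Same 1,1,2: normalisation and zero-m 3j drop out of the ratio.
A: Δ: 0! 2! 2! / 5! → 1/30; sum: t=0:+1/2 = 1/2; 3j²(1 1 2; -1 0 1) = Δ·Π!·Σ² = 1/10  (sign -1)
B: Δ: 0! 2! 2! / 5! → 1/30; sum: t=0:+1/4 = 1/4; 3j²(1 1 2; -1 1 0) = Δ·Π!·Σ² = 1/30  (sign +1)
I_A²/I_B² = (1/10)/(1/30) = 3/1

3/1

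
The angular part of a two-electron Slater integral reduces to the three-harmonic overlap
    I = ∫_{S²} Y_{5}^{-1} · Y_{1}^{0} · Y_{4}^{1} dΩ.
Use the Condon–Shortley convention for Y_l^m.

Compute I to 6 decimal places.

Rules hold: Σm=0, L=10 even, 4≤4≤6.
N = 11·3·9 = 297
Δ = 2!·8!·0!/11! = 1/495
Racah Σ t=1..1: t=1:−1/576 = -1/576
⇒ 3j(5 1 4; 0 0 0)² = 5/99, sgn -1
Racah Σ t=1..1: t=1:−1/720 = -1/720
⇒ 3j(5 1 4; -1 0 1)² = 8/165, sgn +1
4πI² = N·(3j₀)²·(3jₘ)² = 8/11
I = -1·√(0.727273/4π) = -0.24057125

-0.240571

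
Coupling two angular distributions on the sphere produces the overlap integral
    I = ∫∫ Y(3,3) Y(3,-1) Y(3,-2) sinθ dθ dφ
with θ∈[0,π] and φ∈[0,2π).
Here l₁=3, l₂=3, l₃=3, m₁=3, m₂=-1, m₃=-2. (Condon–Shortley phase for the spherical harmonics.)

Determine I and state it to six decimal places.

0.000000

l₁+l₂+l₃=9 is odd: 3j(l;000)=0 ⇒ I=0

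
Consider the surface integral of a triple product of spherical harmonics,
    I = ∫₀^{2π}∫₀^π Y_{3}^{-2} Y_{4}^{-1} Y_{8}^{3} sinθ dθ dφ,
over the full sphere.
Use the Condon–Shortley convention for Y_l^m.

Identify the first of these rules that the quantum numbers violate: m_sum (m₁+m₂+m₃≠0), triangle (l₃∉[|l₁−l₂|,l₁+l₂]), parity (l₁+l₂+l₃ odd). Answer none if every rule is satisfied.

azimuthal sum: -2 − 1 + 3 = 0  ✓
1 ≤ 8 ≤ 7 (triangle on l)  ✗
L = 3 + 4 + 8 = 15 (odd)

triangle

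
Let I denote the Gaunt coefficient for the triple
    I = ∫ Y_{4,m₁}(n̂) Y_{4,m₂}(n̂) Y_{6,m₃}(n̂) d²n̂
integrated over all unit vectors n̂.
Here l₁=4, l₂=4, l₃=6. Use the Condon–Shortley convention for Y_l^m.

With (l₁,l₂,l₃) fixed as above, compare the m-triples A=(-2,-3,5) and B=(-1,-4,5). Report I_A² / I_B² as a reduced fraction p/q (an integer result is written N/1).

l's match ⇒ only the (l;m) 3-j factors differ between A and B.
A: triangle coeff Δ(4,4,6) = 1/1261260; Σ_t [0,1]: t=0:+1/172800 t=1:−1/86400 = -1/172800; (3j)²=1/130 [(4 4 6; -2 -3 5)], sign=+1
B: triangle coeff Δ(4,4,6) = 1/1261260; Σ_t [0,0]: t=0:+1/172800 = 1/172800; (3j)²=2/65 [(4 4 6; -1 -4 5)], sign=-1
I_A²/I_B² = (1/130)/(2/65) = 1/4

1/4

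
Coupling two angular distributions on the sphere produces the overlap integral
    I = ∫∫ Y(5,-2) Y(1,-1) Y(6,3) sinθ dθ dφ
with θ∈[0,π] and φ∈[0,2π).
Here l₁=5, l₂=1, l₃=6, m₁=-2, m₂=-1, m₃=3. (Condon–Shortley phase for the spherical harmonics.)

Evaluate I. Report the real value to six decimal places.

Rules hold: Σm=0, L=12 even, 4≤6≤6.
N = 11·3·13 = 429
Δ = 0!·10!·2!/13! = 1/858
Racah Σ t=0..0: t=0:+1/14400 = 1/14400
⇒ 3j(5 1 6; 0 0 0)² = 6/143, sgn +1
Racah Σ t=0..0: t=0:+1/60480 = 1/60480
⇒ 3j(5 1 6; -2 -1 3)² = 6/143, sgn -1
4πI² = N·(3j₀)²·(3jₘ)² = 108/143
I = -1·√(0.755245/4π) = -0.24515397

-0.245154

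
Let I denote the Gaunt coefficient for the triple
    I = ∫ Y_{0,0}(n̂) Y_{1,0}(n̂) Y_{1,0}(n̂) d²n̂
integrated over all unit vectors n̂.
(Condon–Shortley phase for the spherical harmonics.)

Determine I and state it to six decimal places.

Checks pass: Σm=0; 2 even; l₃=1∈[1,1].
(2·0+1)(2·1+1)(2·1+1) = 9
Δ: 0! 0! 2! / 3! → 1/3
sum: t=0:+1/1 = 1/1
3j²(0 1 1; 0 0 0) = Δ·Π!·Σ² = 1/3  (sign -1)
(m-triple is (0,0,0) — same symbol as above.)
combine: 4πI² = 9·1/3·1/3 = 1/1
take √, sign +1: I = 0.28209479

0.282095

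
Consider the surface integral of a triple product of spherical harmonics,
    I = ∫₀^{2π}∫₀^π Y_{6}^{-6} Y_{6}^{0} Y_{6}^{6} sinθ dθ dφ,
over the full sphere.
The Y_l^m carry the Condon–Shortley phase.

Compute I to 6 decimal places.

Rules hold: Σm=0, L=18 even, 0≤6≤12.
N = 13·13·13 = 2197
Δ = 6!·6!·6!/19! = 1/325909584
Racah Σ t=0..6: t=0:+1/373248000 t=1:−1/1728000 t=2:+1/110592 t=3:−1/46656 t=4:+1/110592 t=5:−1/1728000 t=6:+1/373248000 = -7/1555200
⇒ 3j(6 6 6; 0 0 0)² = 400/46189, sgn -1
Racah Σ t=6..6: t=6:+1/373248000 = 1/373248000
⇒ 3j(6 6 6; -6 0 6)² = 11/4199, sgn +1
4πI² = N·(3j₀)²·(3jₘ)² = 5200/104329
I = -1·√(0.0498423/4π) = -0.06297878

-0.062979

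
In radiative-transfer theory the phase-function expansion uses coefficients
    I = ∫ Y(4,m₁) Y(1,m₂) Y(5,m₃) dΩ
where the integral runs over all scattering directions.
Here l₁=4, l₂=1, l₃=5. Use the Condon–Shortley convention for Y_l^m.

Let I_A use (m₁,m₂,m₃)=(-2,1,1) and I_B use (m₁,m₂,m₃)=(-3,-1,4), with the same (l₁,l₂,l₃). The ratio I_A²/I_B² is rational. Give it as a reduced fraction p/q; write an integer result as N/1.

Shared (l₁,l₂,l₃)=(4,1,5): N and (l;000)² cancel in I_A²/I_B².
A: Δ = 0!·8!·2!/11! = 1/495; Racah Σ t=0..0: t=0:+1/2880 = 1/2880; ⇒ 3j(4 1 5; -2 1 1)² = 2/165, sgn +1
B: Δ = 0!·8!·2!/11! = 1/495; Racah Σ t=0..0: t=0:+1/10080 = 1/10080; ⇒ 3j(4 1 5; -3 -1 4)² = 4/55, sgn -1
I_A²/I_B² = (2/165)/(4/55) = 1/6

1/6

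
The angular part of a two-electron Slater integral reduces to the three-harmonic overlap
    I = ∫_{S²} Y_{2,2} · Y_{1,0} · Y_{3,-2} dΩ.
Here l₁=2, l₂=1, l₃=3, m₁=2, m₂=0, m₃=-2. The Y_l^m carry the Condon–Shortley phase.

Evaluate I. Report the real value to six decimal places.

0.184674

Rules hold: Σm=0, L=6 even, 1≤3≤3.
N = 5·3·7 = 105
Δ = 0!·4!·2!/7! = 1/105
Racah Σ t=0..0: t=0:+1/4 = 1/4
⇒ 3j(2 1 3; 0 0 0)² = 3/35, sgn -1
Racah Σ t=0..0: t=0:+1/24 = 1/24
⇒ 3j(2 1 3; 2 0 -2)² = 1/21, sgn -1
4πI² = N·(3j₀)²·(3jₘ)² = 3/7
I = +1·√(0.428571/4π) = 0.18467439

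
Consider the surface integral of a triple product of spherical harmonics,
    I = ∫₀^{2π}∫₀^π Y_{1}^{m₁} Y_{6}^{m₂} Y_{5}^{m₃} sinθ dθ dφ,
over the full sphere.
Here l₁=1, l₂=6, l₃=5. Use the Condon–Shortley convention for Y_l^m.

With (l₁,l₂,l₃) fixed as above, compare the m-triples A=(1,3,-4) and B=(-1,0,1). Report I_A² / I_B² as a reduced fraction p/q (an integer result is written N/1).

Shared (l₁,l₂,l₃)=(1,6,5): N and (l;000)² cancel in I_A²/I_B².
A: Δ = 2!·0!·10!/13! = 1/858; Racah Σ t=0..0: t=0:+1/725760 = 1/725760; ⇒ 3j(1 6 5; 1 3 -4)² = 1/286, sgn -1
B: Δ = 2!·0!·10!/13! = 1/858; Racah Σ t=2..2: t=2:+1/34560 = 1/34560; ⇒ 3j(1 6 5; -1 0 1)² = 5/286, sgn +1
I_A²/I_B² = (1/286)/(5/286) = 1/5

1/5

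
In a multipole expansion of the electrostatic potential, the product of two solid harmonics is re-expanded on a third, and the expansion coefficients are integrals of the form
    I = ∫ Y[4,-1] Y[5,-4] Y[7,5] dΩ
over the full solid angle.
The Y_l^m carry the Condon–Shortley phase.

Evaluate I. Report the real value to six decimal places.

Rules hold: Σm=0, L=16 even, 1≤7≤9.
N = 9·11·15 = 1485
Δ = 2!·6!·8!/17! = 1/6126120
Racah Σ t=0..2: t=0:+1/69120 t=1:−1/20736 t=2:+1/69120 = -1/51840
⇒ 3j(4 5 7; 0 0 0)² = 280/21879, sgn +1
Racah Σ t=0..1: t=0:+1/1209600 t=1:−1/1935360 = 1/3225600
⇒ 3j(4 5 7; -1 -4 5)² = 243/61880, sgn +1
4πI² = N·(3j₀)²·(3jₘ)² = 3645/48841
I = +1·√(0.0746299/4π) = 0.07706400

0.077064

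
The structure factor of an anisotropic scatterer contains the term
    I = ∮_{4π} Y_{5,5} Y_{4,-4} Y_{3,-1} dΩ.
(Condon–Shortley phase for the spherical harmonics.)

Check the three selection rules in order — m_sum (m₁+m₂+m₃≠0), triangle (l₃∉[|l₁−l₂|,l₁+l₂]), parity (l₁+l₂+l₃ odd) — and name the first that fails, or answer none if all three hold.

none

m₁+m₂+m₃ = 5 − 4 − 1 = 0  ✓
triangle: |5−4|=1 ≤ l₃=3 ≤ 5+4=9  ✓
parity: l₁+l₂+l₃ = 12 is even  ✓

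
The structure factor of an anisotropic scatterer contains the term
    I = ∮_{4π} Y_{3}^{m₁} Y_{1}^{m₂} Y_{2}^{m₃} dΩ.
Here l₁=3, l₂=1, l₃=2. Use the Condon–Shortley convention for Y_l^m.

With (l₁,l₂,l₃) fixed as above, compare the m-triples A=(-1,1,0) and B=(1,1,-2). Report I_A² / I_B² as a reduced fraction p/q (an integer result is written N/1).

Shared (l₁,l₂,l₃)=(3,1,2): N and (l;000)² cancel in I_A²/I_B².
A: Δ = 2!·4!·0!/7! = 1/105; Racah Σ t=2..2: t=2:+1/8 = 1/8; ⇒ 3j(3 1 2; -1 1 0)² = 2/35, sgn +1
B: Δ = 2!·4!·0!/7! = 1/105; Racah Σ t=2..2: t=2:+1/48 = 1/48; ⇒ 3j(3 1 2; 1 1 -2)² = 1/105, sgn +1
I_A²/I_B² = (2/35)/(1/105) = 6/1

6/1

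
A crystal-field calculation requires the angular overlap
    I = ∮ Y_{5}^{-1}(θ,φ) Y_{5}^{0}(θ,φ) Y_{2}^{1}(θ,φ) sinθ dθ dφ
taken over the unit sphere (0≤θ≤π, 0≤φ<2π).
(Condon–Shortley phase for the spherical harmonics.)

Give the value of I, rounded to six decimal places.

-0.036166

Rules hold: Σm=0, L=12 even, 0≤2≤10.
N = 11·11·5 = 605
Δ = 8!·2!·2!/13! = 1/38610
Racah Σ t=3..5: t=3:−1/2880 t=4:+1/576 t=5:−1/2880 = 1/960
⇒ 3j(5 5 2; 0 0 0)² = 10/429, sgn +1
Racah Σ t=4..5: t=4:+1/1152 t=5:−1/1440 = 1/5760
⇒ 3j(5 5 2; -1 0 1)² = 1/858, sgn -1
4πI² = N·(3j₀)²·(3jₘ)² = 25/1521
I = -1·√(0.0164366/4π) = -0.03616600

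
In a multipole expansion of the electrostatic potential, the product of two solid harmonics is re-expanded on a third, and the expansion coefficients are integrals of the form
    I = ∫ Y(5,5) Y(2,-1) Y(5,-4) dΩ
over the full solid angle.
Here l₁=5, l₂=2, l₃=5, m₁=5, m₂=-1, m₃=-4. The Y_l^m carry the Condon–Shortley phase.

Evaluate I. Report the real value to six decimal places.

Rules hold: Σm=0, L=12 even, 3≤5≤7.
N = 11·5·11 = 605
Δ = 2!·8!·2!/13! = 1/38610
Racah Σ t=0..2: t=0:+1/2880 t=1:−1/576 t=2:+1/2880 = -1/960
⇒ 3j(5 2 5; 0 0 0)² = 10/429, sgn +1
Racah Σ t=0..0: t=0:+1/80640 = 1/80640
⇒ 3j(5 2 5; 5 -1 -4)² = 9/286, sgn -1
4πI² = N·(3j₀)²·(3jₘ)² = 75/169
I = -1·√(0.443787/4π) = -0.18792404

-0.187924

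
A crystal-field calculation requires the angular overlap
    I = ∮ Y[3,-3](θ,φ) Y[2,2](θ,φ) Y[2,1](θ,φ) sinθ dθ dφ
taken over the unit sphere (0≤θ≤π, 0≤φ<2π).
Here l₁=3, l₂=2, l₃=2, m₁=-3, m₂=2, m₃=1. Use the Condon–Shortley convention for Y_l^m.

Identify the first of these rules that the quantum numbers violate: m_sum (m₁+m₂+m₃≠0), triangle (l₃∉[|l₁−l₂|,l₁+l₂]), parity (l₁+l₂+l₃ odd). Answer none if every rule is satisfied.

parity

m₁+m₂+m₃ = -3 + 2 + 1 = 0  ✓
triangle: |3−2|=1 ≤ l₃=2 ≤ 3+2=5  ✓
parity: l₁+l₂+l₃ = 7 is odd  ✗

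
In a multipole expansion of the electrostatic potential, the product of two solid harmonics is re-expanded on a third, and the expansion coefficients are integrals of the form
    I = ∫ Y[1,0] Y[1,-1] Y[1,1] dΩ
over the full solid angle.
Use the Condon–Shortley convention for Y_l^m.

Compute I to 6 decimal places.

L=3 odd ⇒ parity kills the (l;000) factor ⇒ I = 0

0.000000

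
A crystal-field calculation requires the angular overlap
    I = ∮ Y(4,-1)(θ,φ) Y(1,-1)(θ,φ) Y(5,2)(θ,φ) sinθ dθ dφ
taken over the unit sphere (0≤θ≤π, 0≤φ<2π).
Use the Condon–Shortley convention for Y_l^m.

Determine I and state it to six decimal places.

Checks pass: Σm=0; 10 even; l₃=5∈[3,5].
(2·4+1)(2·1+1)(2·5+1) = 297
Δ: 0! 8! 2! / 11! → 1/495
sum: t=0:+1/576 = 1/576
3j²(4 1 5; 0 0 0) = Δ·Π!·Σ² = 5/99  (sign -1)
sum: t=0:+1/1440 = 1/1440
3j²(4 1 5; -1 -1 2) = Δ·Π!·Σ² = 7/165  (sign -1)
combine: 4πI² = 297·5/99·7/165 = 7/11
take √, sign +1: I = 0.22503380

0.225034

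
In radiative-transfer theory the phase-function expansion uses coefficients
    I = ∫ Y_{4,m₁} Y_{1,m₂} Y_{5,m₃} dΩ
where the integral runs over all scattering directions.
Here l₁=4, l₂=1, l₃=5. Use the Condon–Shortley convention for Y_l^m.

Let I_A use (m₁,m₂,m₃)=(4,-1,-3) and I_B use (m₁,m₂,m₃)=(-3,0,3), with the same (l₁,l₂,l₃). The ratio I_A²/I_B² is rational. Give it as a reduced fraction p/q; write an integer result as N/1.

l's match ⇒ only the (l;m) 3-j factors differ between A and B.
A: triangle coeff Δ(4,1,5) = 1/495; Σ_t [0,0]: t=0:+1/80640 = 1/80640; (3j)²=1/495 [(4 1 5; 4 -1 -3)], sign=+1
B: triangle coeff Δ(4,1,5) = 1/495; Σ_t [0,0]: t=0:+1/5040 = 1/5040; (3j)²=16/495 [(4 1 5; -3 0 3)], sign=+1
I_A²/I_B² = (1/495)/(16/495) = 1/16

1/16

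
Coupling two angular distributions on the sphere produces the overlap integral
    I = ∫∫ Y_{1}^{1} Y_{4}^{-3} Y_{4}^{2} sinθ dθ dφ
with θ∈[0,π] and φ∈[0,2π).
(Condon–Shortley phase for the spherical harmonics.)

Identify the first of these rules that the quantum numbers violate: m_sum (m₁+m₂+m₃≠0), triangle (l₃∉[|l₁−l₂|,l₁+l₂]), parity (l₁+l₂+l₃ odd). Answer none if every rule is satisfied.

parity

m₁+m₂+m₃ = 1 − 3 + 2 = 0  ✓
triangle: |1−4|=3 ≤ l₃=4 ≤ 1+4=5  ✓
parity: l₁+l₂+l₃ = 9 is odd  ✗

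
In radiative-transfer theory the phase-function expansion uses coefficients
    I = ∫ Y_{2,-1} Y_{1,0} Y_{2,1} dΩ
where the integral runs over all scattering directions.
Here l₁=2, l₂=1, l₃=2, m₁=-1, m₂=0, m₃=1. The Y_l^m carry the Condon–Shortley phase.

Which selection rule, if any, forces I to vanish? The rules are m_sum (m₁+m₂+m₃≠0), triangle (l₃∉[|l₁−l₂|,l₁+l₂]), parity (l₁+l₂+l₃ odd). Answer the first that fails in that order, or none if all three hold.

parity

azimuthal sum: -1 + 0 + 1 = 0  ✓
1 ≤ 2 ≤ 3 (triangle on l)  ✓
L = 2 + 1 + 2 = 5 (odd)  ✗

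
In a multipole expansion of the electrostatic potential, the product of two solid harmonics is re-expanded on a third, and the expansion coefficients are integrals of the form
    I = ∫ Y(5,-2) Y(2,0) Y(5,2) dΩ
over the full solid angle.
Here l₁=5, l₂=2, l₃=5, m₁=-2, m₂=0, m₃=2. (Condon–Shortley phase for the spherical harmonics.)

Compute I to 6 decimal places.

m-sum 0 ✓  L=12 even ✓  3≤5≤7 ✓
Π(2lᵢ+1) = 11×5×11 = 605
triangle coeff Δ(5,2,5) = 1/38610
Σ_t [0,2]: t=0:+1/2880 t=1:−1/576 t=2:+1/2880 = -1/960
(3j)²=10/429 [(5 2 5; 0 0 0)], sign=+1
Σ_t [0,2]: t=0:+1/20160 t=1:−1/1440 t=2:+1/2880 = -1/3360
(3j)²=6/715 [(5 2 5; -2 0 2)], sign=+1
⇒ 4πI² = 20/169
I = (+1)√(20/169/(4π)) = 0.09704356

0.097044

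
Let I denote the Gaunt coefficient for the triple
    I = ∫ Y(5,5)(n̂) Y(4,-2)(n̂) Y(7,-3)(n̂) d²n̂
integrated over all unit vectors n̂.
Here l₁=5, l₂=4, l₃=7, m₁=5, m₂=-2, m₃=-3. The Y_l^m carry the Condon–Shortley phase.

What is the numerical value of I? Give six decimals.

0.086594

Checks pass: Σm=0; 16 even; l₃=7∈[1,9].
(2·5+1)(2·4+1)(2·7+1) = 1485
Δ: 2! 8! 6! / 17! → 1/6126120
sum: t=0:+1/69120 t=1:−1/20736 t=2:+1/69120 = -1/51840
3j²(5 4 7; 0 0 0) = Δ·Π!·Σ² = 280/21879  (sign +1)
sum: t=0:+1/3870720 = 1/3870720
3j²(5 4 7; 5 -2 -3) = Δ·Π!·Σ² = 675/136136  (sign +1)
combine: 4πI² = 1485·280/21879·675/136136 = 50625/537251
take √, sign +1: I = 0.08659423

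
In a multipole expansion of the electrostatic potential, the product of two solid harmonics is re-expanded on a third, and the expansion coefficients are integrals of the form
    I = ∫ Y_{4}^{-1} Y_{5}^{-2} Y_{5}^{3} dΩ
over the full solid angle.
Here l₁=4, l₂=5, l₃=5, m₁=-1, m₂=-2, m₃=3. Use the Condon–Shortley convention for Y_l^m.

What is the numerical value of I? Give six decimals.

Checks pass: Σm=0; 14 even; l₃=5∈[1,9].
(2·4+1)(2·5+1)(2·5+1) = 1089
Δ: 4! 4! 6! / 15! → 1/3153150
sum: t=0:+1/69120 t=1:−1/1728 t=2:+1/576 t=3:−1/1728 t=4:+1/69120 = 7/11520
3j²(4 5 5; 0 0 0) = Δ·Π!·Σ² = 2/143  (sign -1)
sum: t=1:−1/6912 t=2:+1/2880 t=3:−1/17280 = 1/6912
3j²(4 5 5; -1 -2 3) = Δ·Π!·Σ² = 5/429  (sign +1)
combine: 4πI² = 1089·2/143·5/429 = 30/169
take √, sign -1: I = -0.11885360

-0.118854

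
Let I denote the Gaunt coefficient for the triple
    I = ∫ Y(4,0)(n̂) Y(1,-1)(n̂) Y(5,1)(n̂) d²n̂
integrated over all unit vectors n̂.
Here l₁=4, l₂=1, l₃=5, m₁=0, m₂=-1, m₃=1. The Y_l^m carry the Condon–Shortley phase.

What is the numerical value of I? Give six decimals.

-0.190188

Rules hold: Σm=0, L=10 even, 3≤5≤5.
N = 9·3·11 = 297
Δ = 0!·8!·2!/11! = 1/495
Racah Σ t=0..0: t=0:+1/576 = 1/576
⇒ 3j(4 1 5; 0 0 0)² = 5/99, sgn -1
Racah Σ t=0..0: t=0:+1/1152 = 1/1152
⇒ 3j(4 1 5; 0 -1 1)² = 1/33, sgn +1
4πI² = N·(3j₀)²·(3jₘ)² = 5/11
I = -1·√(0.454545/4π) = -0.19018827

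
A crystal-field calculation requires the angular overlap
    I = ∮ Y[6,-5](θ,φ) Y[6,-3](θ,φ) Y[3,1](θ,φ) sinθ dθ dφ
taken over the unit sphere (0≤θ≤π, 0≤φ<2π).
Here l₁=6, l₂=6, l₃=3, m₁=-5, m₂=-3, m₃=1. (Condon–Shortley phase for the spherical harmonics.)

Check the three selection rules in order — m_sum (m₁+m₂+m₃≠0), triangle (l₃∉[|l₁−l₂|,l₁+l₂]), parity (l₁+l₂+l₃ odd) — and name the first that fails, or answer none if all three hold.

m_sum

azimuthal sum: -5 − 3 + 1 = -7  ✗
0 ≤ 3 ≤ 12 (triangle on l)
L = 6 + 6 + 3 = 15 (odd)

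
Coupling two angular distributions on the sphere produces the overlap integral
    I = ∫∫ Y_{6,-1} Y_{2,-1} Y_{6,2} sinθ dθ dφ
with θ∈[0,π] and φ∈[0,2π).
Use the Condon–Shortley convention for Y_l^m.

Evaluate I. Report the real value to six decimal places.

Checks pass: Σm=0; 14 even; l₃=6∈[4,8].
(2·6+1)(2·2+1)(2·6+1) = 845
Δ: 2! 10! 2! / 15! → 1/90090
sum: t=0:+1/69120 t=1:−1/14400 t=2:+1/69120 = -7/172800
3j²(6 2 6; 0 0 0) = Δ·Π!·Σ² = 14/715  (sign -1)
sum: t=0:+1/60480 t=1:−1/34560 = -1/80640
3j²(6 2 6; -1 -1 2) = Δ·Π!·Σ² = 6/1001  (sign -1)
combine: 4πI² = 845·14/715·6/1001 = 12/121
take √, sign +1: I = 0.08883682

0.088837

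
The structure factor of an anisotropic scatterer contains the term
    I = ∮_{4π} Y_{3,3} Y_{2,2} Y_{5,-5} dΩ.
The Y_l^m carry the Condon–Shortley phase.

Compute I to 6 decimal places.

Rules hold: Σm=0, L=10 even, 1≤5≤5.
N = 7·5·11 = 385
Δ = 0!·6!·4!/11! = 1/2310
Racah Σ t=0..0: t=0:+1/144 = 1/144
⇒ 3j(3 2 5; 0 0 0)² = 10/231, sgn -1
Racah Σ t=0..0: t=0:+1/17280 = 1/17280
⇒ 3j(3 2 5; 3 2 -5)² = 1/11, sgn +1
4πI² = N·(3j₀)²·(3jₘ)² = 50/33
I = -1·√(1.51515/4π) = -0.34723469

-0.347235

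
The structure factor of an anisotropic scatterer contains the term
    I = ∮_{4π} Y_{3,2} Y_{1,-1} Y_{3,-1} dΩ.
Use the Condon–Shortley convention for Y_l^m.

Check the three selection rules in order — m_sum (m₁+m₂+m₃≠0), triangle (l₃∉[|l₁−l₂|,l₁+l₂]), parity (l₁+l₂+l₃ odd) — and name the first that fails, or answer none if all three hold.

parity

m₁+m₂+m₃ = 2 − 1 − 1 = 0  ✓
triangle: |3−1|=2 ≤ l₃=3 ≤ 3+1=4  ✓
parity: l₁+l₂+l₃ = 7 is odd  ✗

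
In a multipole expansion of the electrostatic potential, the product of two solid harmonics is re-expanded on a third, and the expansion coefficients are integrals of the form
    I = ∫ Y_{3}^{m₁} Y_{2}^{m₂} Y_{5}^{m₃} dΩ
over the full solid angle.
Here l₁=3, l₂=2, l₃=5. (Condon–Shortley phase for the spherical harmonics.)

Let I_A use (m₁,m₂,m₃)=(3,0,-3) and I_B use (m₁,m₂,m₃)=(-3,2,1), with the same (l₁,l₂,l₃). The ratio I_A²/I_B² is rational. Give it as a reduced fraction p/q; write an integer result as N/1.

l's match ⇒ only the (l;m) 3-j factors differ between A and B.
A: triangle coeff Δ(3,2,5) = 1/2310; Σ_t [0,0]: t=0:+1/2880 = 1/2880; (3j)²=2/165 [(3 2 5; 3 0 -3)], sign=+1
B: triangle coeff Δ(3,2,5) = 1/2310; Σ_t [0,0]: t=0:+1/17280 = 1/17280; (3j)²=1/2310 [(3 2 5; -3 2 1)], sign=+1
I_A²/I_B² = (2/165)/(1/2310) = 28/1

28/1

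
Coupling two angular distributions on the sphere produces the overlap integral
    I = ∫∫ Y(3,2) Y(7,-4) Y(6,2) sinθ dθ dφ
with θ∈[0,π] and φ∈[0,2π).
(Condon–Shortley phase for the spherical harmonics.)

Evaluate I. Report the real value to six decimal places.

Rules hold: Σm=0, L=16 even, 4≤6≤10.
N = 7·15·13 = 1365
Δ = 4!·2!·10!/17! = 1/2042040
Racah Σ t=1..3: t=1:−1/207360 t=2:+1/57600 t=3:−1/207360 = 1/129600
⇒ 3j(3 7 6; 0 0 0)² = 168/12155, sgn +1
Racah Σ t=0..1: t=0:+1/725760 t=1:−1/967680 = 1/2903040
⇒ 3j(3 7 6; 2 -4 2)² = 5/3094, sgn +1
4πI² = N·(3j₀)²·(3jₘ)² = 1260/41327
I = +1·√(0.0304885/4π) = 0.04925648

0.049256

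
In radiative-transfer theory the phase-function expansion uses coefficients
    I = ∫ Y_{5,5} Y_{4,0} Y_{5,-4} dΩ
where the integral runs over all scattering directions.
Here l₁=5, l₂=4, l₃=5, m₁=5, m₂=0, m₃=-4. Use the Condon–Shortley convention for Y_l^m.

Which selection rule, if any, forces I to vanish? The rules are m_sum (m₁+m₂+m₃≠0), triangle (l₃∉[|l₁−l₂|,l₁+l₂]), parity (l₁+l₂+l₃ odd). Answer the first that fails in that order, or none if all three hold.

m_sum

Σmᵢ = 1  ✗
l₃∈[|l₁−l₂|,l₁+l₂]=[1,9], have l₃=5
Σlᵢ = 14 ⇒ even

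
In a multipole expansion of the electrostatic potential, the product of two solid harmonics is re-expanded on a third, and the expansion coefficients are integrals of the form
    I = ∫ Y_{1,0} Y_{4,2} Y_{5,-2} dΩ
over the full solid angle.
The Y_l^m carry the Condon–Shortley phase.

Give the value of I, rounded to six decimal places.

Rules hold: Σm=0, L=10 even, 3≤5≤5.
N = 3·9·11 = 297
Δ = 0!·2!·8!/11! = 1/495
Racah Σ t=0..0: t=0:+1/576 = 1/576
⇒ 3j(1 4 5; 0 0 0)² = 5/99, sgn -1
Racah Σ t=0..0: t=0:+1/1440 = 1/1440
⇒ 3j(1 4 5; 0 2 -2)² = 7/165, sgn -1
4πI² = N·(3j₀)²·(3jₘ)² = 7/11
I = +1·√(0.636364/4π) = 0.22503380

0.225034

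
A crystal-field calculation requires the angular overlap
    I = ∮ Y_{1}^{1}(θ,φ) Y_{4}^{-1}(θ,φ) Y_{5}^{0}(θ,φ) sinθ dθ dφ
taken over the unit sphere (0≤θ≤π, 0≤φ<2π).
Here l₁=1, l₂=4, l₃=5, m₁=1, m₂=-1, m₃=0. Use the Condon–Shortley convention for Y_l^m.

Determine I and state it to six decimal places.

Checks pass: Σm=0; 10 even; l₃=5∈[3,5].
(2·1+1)(2·4+1)(2·5+1) = 297
Δ: 0! 2! 8! / 11! → 1/495
sum: t=0:+1/576 = 1/576
3j²(1 4 5; 0 0 0) = Δ·Π!·Σ² = 5/99  (sign -1)
sum: t=0:+1/1440 = 1/1440
3j²(1 4 5; 1 -1 0) = Δ·Π!·Σ² = 2/99  (sign -1)
combine: 4πI² = 297·5/99·2/99 = 10/33
take √, sign +1: I = 0.15528807

0.155288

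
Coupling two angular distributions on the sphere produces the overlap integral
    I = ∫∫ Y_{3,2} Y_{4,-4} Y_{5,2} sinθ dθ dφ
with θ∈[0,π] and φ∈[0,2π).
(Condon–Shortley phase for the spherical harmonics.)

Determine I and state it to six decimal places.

Rules hold: Σm=0, L=12 even, 1≤5≤7.
N = 7·9·11 = 693
Δ = 2!·4!·6!/13! = 1/180180
Racah Σ t=0..2: t=0:+1/576 t=1:−1/144 t=2:+1/576 = -1/288
⇒ 3j(3 4 5; 0 0 0)² = 20/1001, sgn +1
Racah Σ t=0..0: t=0:+1/8640 = 1/8640
⇒ 3j(3 4 5; 2 -4 2)² = 14/1287, sgn -1
4πI² = N·(3j₀)²·(3jₘ)² = 280/1859
I = -1·√(0.150619/4π) = -0.10947990

-0.109480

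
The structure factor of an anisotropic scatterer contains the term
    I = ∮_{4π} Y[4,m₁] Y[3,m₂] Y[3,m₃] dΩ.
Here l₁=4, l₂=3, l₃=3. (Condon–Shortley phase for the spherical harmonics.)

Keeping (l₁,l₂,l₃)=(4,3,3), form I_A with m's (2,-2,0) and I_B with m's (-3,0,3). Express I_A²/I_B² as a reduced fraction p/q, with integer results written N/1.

1/21

l's match ⇒ only the (l;m) 3-j factors differ between A and B.
A: triangle coeff Δ(4,3,3) = 1/34650; Σ_t [0,1]: t=0:+1/96 t=1:−1/72 = -1/288; (3j)²=1/462 [(4 3 3; 2 -2 0)], sign=+1
B: triangle coeff Δ(4,3,3) = 1/34650; Σ_t [3,3]: t=3:−1/288 = -1/288; (3j)²=1/22 [(4 3 3; -3 0 3)], sign=-1
I_A²/I_B² = (1/462)/(1/22) = 1/21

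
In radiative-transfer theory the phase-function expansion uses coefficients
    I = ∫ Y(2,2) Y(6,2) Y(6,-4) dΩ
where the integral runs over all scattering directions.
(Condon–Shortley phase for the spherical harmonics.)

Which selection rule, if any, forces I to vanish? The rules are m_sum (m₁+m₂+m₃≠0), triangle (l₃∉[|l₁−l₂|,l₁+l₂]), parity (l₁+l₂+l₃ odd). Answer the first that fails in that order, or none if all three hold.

m₁+m₂+m₃ = 2 + 2 − 4 = 0  ✓
triangle: |2−6|=4 ≤ l₃=6 ≤ 2+6=8  ✓
parity: l₁+l₂+l₃ = 14 is even  ✓

none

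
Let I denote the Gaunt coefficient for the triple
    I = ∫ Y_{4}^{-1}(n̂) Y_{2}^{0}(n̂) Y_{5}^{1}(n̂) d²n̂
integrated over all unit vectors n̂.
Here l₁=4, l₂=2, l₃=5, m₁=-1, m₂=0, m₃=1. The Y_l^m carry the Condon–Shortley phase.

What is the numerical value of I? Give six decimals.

0.000000

Σlᵢ=11 odd — θ-integrand is odd under cosθ→−cosθ; I=0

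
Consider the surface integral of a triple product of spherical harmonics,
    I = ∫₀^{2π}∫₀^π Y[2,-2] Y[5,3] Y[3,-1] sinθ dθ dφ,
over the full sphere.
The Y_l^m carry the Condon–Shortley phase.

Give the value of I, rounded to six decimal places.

-0.200476

Rules hold: Σm=0, L=10 even, 3≤3≤7.
N = 5·11·7 = 385
Δ = 4!·0!·6!/11! = 1/2310
Racah Σ t=2..2: t=2:+1/144 = 1/144
⇒ 3j(2 5 3; 0 0 0)² = 10/231, sgn -1
Racah Σ t=4..4: t=4:+1/1152 = 1/1152
⇒ 3j(2 5 3; -2 3 -1)² = 1/33, sgn +1
4πI² = N·(3j₀)²·(3jₘ)² = 50/99
I = -1·√(0.505051/4π) = -0.20047604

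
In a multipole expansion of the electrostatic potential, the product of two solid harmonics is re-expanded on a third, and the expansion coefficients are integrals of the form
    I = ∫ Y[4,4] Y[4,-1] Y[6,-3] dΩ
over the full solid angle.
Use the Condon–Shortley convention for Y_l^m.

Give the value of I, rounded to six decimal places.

Rules hold: Σm=0, L=14 even, 0≤6≤8.
N = 9·9·13 = 1053
Δ = 2!·6!·6!/15! = 1/1261260
Racah Σ t=0..2: t=0:+1/4608 t=1:−1/1296 t=2:+1/4608 = -7/20736
⇒ 3j(4 4 6; 0 0 0)² = 20/1287, sgn -1
Racah Σ t=0..0: t=0:+1/51840 = 1/51840
⇒ 3j(4 4 6; 4 -1 -3)² = 8/429, sgn -1
4πI² = N·(3j₀)²·(3jₘ)² = 480/1573
I = +1·√(0.305149/4π) = 0.15583009

0.155830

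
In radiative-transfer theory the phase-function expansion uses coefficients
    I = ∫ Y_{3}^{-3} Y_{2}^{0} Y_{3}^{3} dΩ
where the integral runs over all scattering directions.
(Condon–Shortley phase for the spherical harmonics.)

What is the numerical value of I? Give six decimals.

Rules hold: Σm=0, L=8 even, 1≤3≤5.
N = 7·5·7 = 245
Δ = 2!·4!·2!/9! = 1/3780
Racah Σ t=0..2: t=0:+1/24 t=1:−1/4 t=2:+1/24 = -1/6
⇒ 3j(3 2 3; 0 0 0)² = 4/105, sgn +1
Racah Σ t=2..2: t=2:+1/96 = 1/96
⇒ 3j(3 2 3; -3 0 3)² = 5/84, sgn +1
4πI² = N·(3j₀)²·(3jₘ)² = 5/9
I = +1·√(0.555556/4π) = 0.21026104

0.210261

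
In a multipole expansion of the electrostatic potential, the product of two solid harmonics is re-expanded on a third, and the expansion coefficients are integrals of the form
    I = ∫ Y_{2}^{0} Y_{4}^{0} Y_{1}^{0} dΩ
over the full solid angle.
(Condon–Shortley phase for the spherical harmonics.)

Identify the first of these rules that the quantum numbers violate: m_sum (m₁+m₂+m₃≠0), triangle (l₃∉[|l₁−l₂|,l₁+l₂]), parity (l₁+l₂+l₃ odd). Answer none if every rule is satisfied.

triangle

m₁+m₂+m₃ = 0 + 0 + 0 = 0  ✓
triangle: |2−4|=2 ≤ l₃=1 ≤ 2+4=6  ✗
parity: l₁+l₂+l₃ = 7 is odd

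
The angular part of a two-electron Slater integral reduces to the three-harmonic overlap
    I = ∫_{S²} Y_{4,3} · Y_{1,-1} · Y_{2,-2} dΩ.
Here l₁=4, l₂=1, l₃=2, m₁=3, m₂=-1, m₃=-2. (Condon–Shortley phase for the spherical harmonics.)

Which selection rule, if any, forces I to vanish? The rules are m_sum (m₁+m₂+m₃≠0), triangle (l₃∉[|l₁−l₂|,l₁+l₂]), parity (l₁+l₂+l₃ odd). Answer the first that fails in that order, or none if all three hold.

triangle

m₁+m₂+m₃ = 3 − 1 − 2 = 0  ✓
triangle: |4−1|=3 ≤ l₃=2 ≤ 4+1=5  ✗
parity: l₁+l₂+l₃ = 7 is odd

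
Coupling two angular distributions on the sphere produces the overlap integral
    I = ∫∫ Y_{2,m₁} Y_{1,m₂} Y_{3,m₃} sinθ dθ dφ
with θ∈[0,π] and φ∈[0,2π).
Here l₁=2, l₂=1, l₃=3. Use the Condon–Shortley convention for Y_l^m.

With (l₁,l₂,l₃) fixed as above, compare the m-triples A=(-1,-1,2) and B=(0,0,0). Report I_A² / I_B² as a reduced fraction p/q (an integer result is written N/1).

10/9

Shared (l₁,l₂,l₃)=(2,1,3): N and (l;000)² cancel in I_A²/I_B².
A: Δ = 0!·4!·2!/7! = 1/105; Racah Σ t=0..0: t=0:+1/12 = 1/12; ⇒ 3j(2 1 3; -1 -1 2)² = 2/21, sgn -1
B: Δ = 0!·4!·2!/7! = 1/105; Racah Σ t=0..0: t=0:+1/4 = 1/4; ⇒ 3j(2 1 3; 0 0 0)² = 3/35, sgn -1
I_A²/I_B² = (2/21)/(3/35) = 10/9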